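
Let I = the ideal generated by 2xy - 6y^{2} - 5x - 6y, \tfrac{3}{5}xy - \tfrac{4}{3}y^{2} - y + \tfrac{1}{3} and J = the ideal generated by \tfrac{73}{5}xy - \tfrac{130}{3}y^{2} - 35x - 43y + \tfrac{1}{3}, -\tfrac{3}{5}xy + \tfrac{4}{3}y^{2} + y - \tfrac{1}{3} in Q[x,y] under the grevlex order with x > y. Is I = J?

Yes, the ideals are equal.

For a fixed monomial order, each ideal has a unique reduced Gröbner basis; comparing bases decides equality.
Buchberger on the first generating set:
f_1 = 2xy - 6y^{2} - 5x - 6y, LT = xy.
f_2 = \tfrac{3}{5}xy - \tfrac{4}{3}y^{2} - y + \tfrac{1}{3}, LT = xy.

S(f_1,f_2): lcm = xy. S = -\tfrac{7}{9}y^{2} - \tfrac{5}{2}x - \tfrac{4}{3}y - \tfrac{5}{9}.
  leading term y^{2}: no divisor's leading term divides it; move -\tfrac{7}{9}y^{2} to the remainder.
  leading term x: no divisor's leading term divides it; move -\tfrac{5}{2}x to the remainder.
  leading term y: no divisor's leading term divides it; move -\tfrac{4}{3}y to the remainder.
  leading term 1: no divisor's leading term divides it; move -\tfrac{5}{9} to the remainder.
  remainder -\tfrac{7}{9}y^{2} - \tfrac{5}{2}x - \tfrac{4}{3}y - \tfrac{5}{9} ≠ 0; add g_3 = -\tfrac{7}{9}y^{2} - \tfrac{5}{2}x - \tfrac{4}{3}y - \tfrac{5}{9} to the basis.

S(f_1,g_3): lcm = xy^{2}. S = -3y^{3} - \tfrac{45}{14}x^{2} - \tfrac{59}{14}xy - 3y^{2} - \tfrac{5}{7}x.
  leading term y^{3}: subtract (\tfrac{27}{7}y)·g_3 from -3y^{3} - \tfrac{45}{14}x^{2} - \tfrac{59}{14}xy - 3y^{2} - \tfrac{5}{7}x → -\tfrac{45}{14}x^{2} + \tfrac{38}{7}xy + \tfrac{15}{7}y^{2} - \tfrac{5}{7}x + \tfrac{15}{7}y
  leading term x^{2}: no divisor's leading term divides it; move -\tfrac{45}{14}x^{2} to the remainder.
  leading term xy: subtract (\tfrac{19}{7})·f_1 from \tfrac{38}{7}xy + \tfrac{15}{7}y^{2} - \tfrac{5}{7}x + \tfrac{15}{7}y → \tfrac{129}{7}y^{2} + \tfrac{90}{7}x + \tfrac{129}{7}y
  leading term y^{2}: subtract (-\tfrac{1161}{49})·g_3 from \tfrac{129}{7}y^{2} + \tfrac{90}{7}x + \tfrac{129}{7}y → -\tfrac{4545}{98}x - \tfrac{645}{49}y - \tfrac{645}{49}
  leading term x: no divisor's leading term divides it; move -\tfrac{4545}{98}x to the remainder.
  leading term y: no divisor's leading term divides it; move -\tfrac{645}{49}y to the remainder.
  leading term 1: no divisor's leading term divides it; move -\tfrac{645}{49} to the remainder.
  remainder -\tfrac{45}{14}x^{2} - \tfrac{4545}{98}x - \tfrac{645}{49}y - \tfrac{645}{49} ≠ 0; add g_4 = -\tfrac{45}{14}x^{2} - \tfrac{4545}{98}x - \tfrac{645}{49}y - \tfrac{645}{49} to the basis.

The other S-polynomials (S(f_2,g_3), S(f_1,g_4), S(f_2,g_4), S(g_3,g_4)) all reduce to 0 modulo the current basis, so we have a Gröbner basis.
Inter-reduce: drop elements whose leading term is divisible by another's, tail-reduce, and make monic.
Reduced Gröbner basis: {x^{2} + \tfrac{101}{7}x + \tfrac{86}{21}y + \tfrac{86}{21}, xy + \tfrac{50}{7}x + \tfrac{15}{7}y + \tfrac{15}{7}, y^{2} + \tfrac{45}{14}x + \tfrac{12}{7}y + \tfrac{5}{7}}.

Buchberger on the second generating set:
h_1 = \tfrac{73}{5}xy - \tfrac{130}{3}y^{2} - 35x - 43y + \tfrac{1}{3}, LT = xy.
h_2 = -\tfrac{3}{5}xy + \tfrac{4}{3}y^{2} + y - \tfrac{1}{3}, LT = xy.

S(h_1,h_2): lcm = xy. S = -\tfrac{490}{657}y^{2} - \tfrac{175}{73}x - \tfrac{280}{219}y - \tfrac{350}{657}.
  leading term y^{2}: no divisor's leading term divides it; move -\tfrac{490}{657}y^{2} to the remainder.
  leading term x: no divisor's leading term divides it; move -\tfrac{175}{73}x to the remainder.
  leading term y: no divisor's leading term divides it; move -\tfrac{280}{219}y to the remainder.
  leading term 1: no divisor's leading term divides it; move -\tfrac{350}{657} to the remainder.
  remainder -\tfrac{490}{657}y^{2} - \tfrac{175}{73}x - \tfrac{280}{219}y - \tfrac{350}{657} ≠ 0; add k_3 = -\tfrac{490}{657}y^{2} - \tfrac{175}{73}x - \tfrac{280}{219}y - \tfrac{350}{657} to the basis.

S(h_1,k_3): lcm = xy^{2}. S = -\tfrac{650}{219}y^{3} - \tfrac{45}{14}x^{2} - \tfrac{2101}{511}xy - \tfrac{215}{73}y^{2} - \tfrac{5}{7}x + \tfrac{5}{219}y.
  leading term y^{3}: subtract (\tfrac{195}{49}y)·k_3 from -\tfrac{650}{219}y^{3} - \tfrac{45}{14}x^{2} - \tfrac{2101}{511}xy - \tfrac{215}{73}y^{2} - \tfrac{5}{7}x + \tfrac{5}{219}y → -\tfrac{45}{14}x^{2} + \tfrac{38}{7}xy + \tfrac{15}{7}y^{2} - \tfrac{5}{7}x + \tfrac{15}{7}y
  leading term x^{2}: no divisor's leading term divides it; move -\tfrac{45}{14}x^{2} to the remainder.
  leading term xy: subtract (\tfrac{190}{511})·h_1 from \tfrac{38}{7}xy + \tfrac{15}{7}y^{2} - \tfrac{5}{7}x + \tfrac{15}{7}y → \tfrac{27985}{1533}y^{2} + \tfrac{6285}{511}x + \tfrac{9265}{511}y - \tfrac{190}{1533}
  leading term y^{2}: subtract (-\tfrac{16791}{686})·k_3 from \tfrac{27985}{1533}y^{2} + \tfrac{6285}{511}x + \tfrac{9265}{511}y - \tfrac{190}{1533} → -\tfrac{4545}{98}x - \tfrac{645}{49}y - \tfrac{645}{49}
  leading term x: no divisor's leading term divides it; move -\tfrac{4545}{98}x to the remainder.
  leading term y: no divisor's leading term divides it; move -\tfrac{645}{49}y to the remainder.
  leading term 1: no divisor's leading term divides it; move -\tfrac{645}{49} to the remainder.
  remainder -\tfrac{45}{14}x^{2} - \tfrac{4545}{98}x - \tfrac{645}{49}y - \tfrac{645}{49} ≠ 0; add k_4 = -\tfrac{45}{14}x^{2} - \tfrac{4545}{98}x - \tfrac{645}{49}y - \tfrac{645}{49} to the basis.

The other S-polynomials (S(h_2,k_3), S(h_1,k_4), S(h_2,k_4), S(k_3,k_4)) all reduce to 0 modulo the current basis, so we have a Gröbner basis.
Inter-reduce: drop elements whose leading term is divisible by another's, tail-reduce, and make monic.
Reduced Gröbner basis: {x^{2} + \tfrac{101}{7}x + \tfrac{86}{21}y + \tfrac{86}{21}, xy + \tfrac{50}{7}x + \tfrac{15}{7}y + \tfrac{15}{7}, y^{2} + \tfrac{45}{14}x + \tfrac{12}{7}y + \tfrac{5}{7}}.

These coincide, so the ideals are equal.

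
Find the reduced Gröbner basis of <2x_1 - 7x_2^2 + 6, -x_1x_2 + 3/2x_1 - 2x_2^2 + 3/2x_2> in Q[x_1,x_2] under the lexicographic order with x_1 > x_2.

G = {x_1 - 7/2x_2^2 + 3, x_2^3 - 13/14x_2^2 - 9/7x_2 + 9/7}

f_1 = 2x_1 - 7x_2^2 + 6, LT = x_1.
f_2 = -x_1x_2 + 3/2x_1 - 2x_2^2 + 3/2x_2, LT = x_1x_2.

S(f_1,f_2): lcm = x_1x_2. S = 3/2x_1 - 7/2x_2^3 - 2x_2^2 + 9/2x_2.
  leading term x_1: subtract (3/4)·f_1 from 3/2x_1 - 7/2x_2^3 - 2x_2^2 + 9/2x_2 → -7/2x_2^3 + 13/4x_2^2 + 9/2x_2 - 9/2
  leading term x_2^3: no divisor's leading term divides it; move -7/2x_2^3 to the remainder.
  leading term x_2^2: no divisor's leading term divides it; move 13/4x_2^2 to the remainder.
  leading term x_2: no divisor's leading term divides it; move 9/2x_2 to the remainder.
  leading term 1: no divisor's leading term divides it; move -9/2 to the remainder.
  remainder -7/2x_2^3 + 13/4x_2^2 + 9/2x_2 - 9/2 ≠ 0; add g_3 = -7/2x_2^3 + 13/4x_2^2 + 9/2x_2 - 9/2 to the basis.

The other S-polynomials (S(f_1,g_3), S(f_2,g_3)) all reduce to 0 modulo the current basis, so we have a Gröbner basis.
Inter-reduce: drop elements whose leading term is divisible by another's, tail-reduce, and make monic.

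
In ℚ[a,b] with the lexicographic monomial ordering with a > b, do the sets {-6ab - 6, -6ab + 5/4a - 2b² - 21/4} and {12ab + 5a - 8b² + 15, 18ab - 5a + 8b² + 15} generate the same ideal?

Two ideals are equal iff their reduced Gröbner bases coincide (the reduced basis is unique for a fixed ordering).
Buchberger on the first generating set:
f_1 = -6ab - 6, LT = ab.
f_2 = -6ab + 5/4a - 2b² - 21/4, LT = ab.

S(f_1,f_2): lcm = ab. S = 5/24a - ⅓b² + ⅛.
  reduce S modulo (f_1, f_2):
  remainder 5/24a - ⅓b² + ⅛ ≠ 0; add g_3 = 5/24a - ⅓b² + ⅛ to the basis.

S(f_1,g_3): lcm = ab. S = 8/5b³ - ⅗b + 1.
  reduce S modulo (f_1, f_2, g_3):
  remainder 8/5b³ - ⅗b + 1 ≠ 0; add g_4 = 8/5b³ - ⅗b + 1 to the basis.

The other S-polynomials (S(f_2,g_3), S(f_1,g_4), S(f_2,g_4), S(g_3,g_4)) all reduce to 0 modulo the current basis, so we have a Gröbner basis.
Inter-reduce: drop elements whose leading term is divisible by another's, tail-reduce, and make monic.
Reduced Gröbner basis: {a - 8/5b² + ⅗, b³ - ⅜b + ⅝}.

Buchberger on the second generating set:
h_1 = 12ab + 5a - 8b² + 15, LT = ab.
h_2 = 18ab - 5a + 8b² + 15, LT = ab.

S(h_1,h_2): lcm = ab. S = 25/36a - 10/9b² + 5/12.
  reduce S modulo (h_1, h_2):
  remainder 25/36a - 10/9b² + 5/12 ≠ 0; add k_3 = 25/36a - 10/9b² + 5/12 to the basis.

S(h_1,k_3): lcm = ab. S = 5/12a + 8/5b³ - ⅔b² - ⅗b + 5/4.
  reduce S modulo (h_1, h_2, k_3):
  remainder 8/5b³ - ⅗b + 1 ≠ 0; add k_4 = 8/5b³ - ⅗b + 1 to the basis.

The other S-polynomials (S(h_2,k_3), S(h_1,k_4), S(h_2,k_4), S(k_3,k_4)) all reduce to 0 modulo the current basis, so we have a Gröbner basis.
Inter-reduce: drop elements whose leading term is divisible by another's, tail-reduce, and make monic.
Reduced Gröbner basis: {a - 8/5b² + ⅗, b³ - ⅜b + ⅝}.

Same reduced basis, so the two generating sets span the same ideal.
The choice of monomial ordering does not affect the verdict — as long as both bases are computed under the same ordering, their equality decides ideal equality.

Yes, the ideals are equal.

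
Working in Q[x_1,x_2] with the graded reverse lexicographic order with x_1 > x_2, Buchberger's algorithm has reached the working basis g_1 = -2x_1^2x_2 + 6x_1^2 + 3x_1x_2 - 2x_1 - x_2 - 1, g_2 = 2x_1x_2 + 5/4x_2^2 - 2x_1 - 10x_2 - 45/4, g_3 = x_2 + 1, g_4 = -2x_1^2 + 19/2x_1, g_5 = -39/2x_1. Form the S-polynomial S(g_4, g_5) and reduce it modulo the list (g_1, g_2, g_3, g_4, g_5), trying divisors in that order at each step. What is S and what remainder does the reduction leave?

lcm(LM(g_4), LM(g_5)) = x_1^2.
S = (lcm/LT(g_4))·g_4 − (lcm/LT(g_5))·g_5 = -19/4x_1.
Reduce S modulo (g_1, g_2, g_3, g_4, g_5) in that order:
  leading term x_1: subtract (19/78)·g_5 from -19/4x_1 → 0
The remainder is 0, so this S-polynomial contributes no new basis element.

S(g_4, g_5) = -19/4x_1; remainder on division = 0.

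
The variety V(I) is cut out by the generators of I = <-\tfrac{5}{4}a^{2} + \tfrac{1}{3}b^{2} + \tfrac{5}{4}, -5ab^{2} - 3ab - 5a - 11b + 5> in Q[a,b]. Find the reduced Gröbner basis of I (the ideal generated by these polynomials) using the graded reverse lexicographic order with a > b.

G = {b^{4} + \tfrac{3}{5}b^{3} + \tfrac{33}{4}ab + \tfrac{19}{4}b^{2} - \tfrac{15}{4}a + \tfrac{9}{4}b + \tfrac{15}{4}, ab^{2} + \tfrac{3}{5}ab + a + \tfrac{11}{5}b - 1, a^{2} - \tfrac{4}{15}b^{2} - 1}

The reduced Gröbner basis is the canonical form of the ideal for this ordering.

f_1 = -\tfrac{5}{4}a^{2} + \tfrac{1}{3}b^{2} + \tfrac{5}{4}, LT = a^{2}.
f_2 = -5ab^{2} - 3ab - 5a - 11b + 5, LT = ab^{2}.

S(f_1,f_2): lcm = a^{2}b^{2}. S = -\tfrac{4}{15}b^{4} - \tfrac{3}{5}a^{2}b - a^{2} - \tfrac{11}{5}ab - b^{2} + a.
  leading term b^{4}: no divisor's leading term divides it; move -\tfrac{4}{15}b^{4} to the remainder.
  leading term a^{2}b: subtract (\tfrac{12}{25}b)·f_1 from -\tfrac{3}{5}a^{2}b - a^{2} - \tfrac{11}{5}ab - b^{2} + a → -\tfrac{4}{25}b^{3} - a^{2} - \tfrac{11}{5}ab - b^{2} + a - \tfrac{3}{5}b
  leading term b^{3}: no divisor's leading term divides it; move -\tfrac{4}{25}b^{3} to the remainder.
  leading term a^{2}: subtract (\tfrac{4}{5})·f_1 from -a^{2} - \tfrac{11}{5}ab - b^{2} + a - \tfrac{3}{5}b → -\tfrac{11}{5}ab - \tfrac{19}{15}b^{2} + a - \tfrac{3}{5}b - 1
  leading term ab: no divisor's leading term divides it; move -\tfrac{11}{5}ab to the remainder.
  leading term b^{2}: no divisor's leading term divides it; move -\tfrac{19}{15}b^{2} to the remainder.
  leading term a: no divisor's leading term divides it; move a to the remainder.
  leading term b: no divisor's leading term divides it; move -\tfrac{3}{5}b to the remainder.
  leading term 1: no divisor's leading term divides it; move -1 to the remainder.
  remainder -\tfrac{4}{15}b^{4} - \tfrac{4}{25}b^{3} - \tfrac{11}{5}ab - \tfrac{19}{15}b^{2} + a - \tfrac{3}{5}b - 1 ≠ 0; add g_3 = -\tfrac{4}{15}b^{4} - \tfrac{4}{25}b^{3} - \tfrac{11}{5}ab - \tfrac{19}{15}b^{2} + a - \tfrac{3}{5}b - 1 to the basis.

The other S-polynomials (S(f_1,g_3), S(f_2,g_3)) all reduce to 0 modulo the current basis, so we have a Gröbner basis.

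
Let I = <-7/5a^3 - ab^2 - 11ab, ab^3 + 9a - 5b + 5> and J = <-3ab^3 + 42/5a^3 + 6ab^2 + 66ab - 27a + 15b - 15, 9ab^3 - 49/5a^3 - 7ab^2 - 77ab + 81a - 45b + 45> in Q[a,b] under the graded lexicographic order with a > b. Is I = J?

For a fixed monomial order, each ideal has a unique reduced Gröbner basis; comparing bases decides equality.
Buchberger on the first generating set:
f_1 = -7/5a^3 - ab^2 - 11ab, LT = a^3.
f_2 = ab^3 + 9a - 5b + 5, LT = ab^3.

S(f_1,f_2): lcm = a^3b^3. S = 5/7ab^5 + 55/7ab^4 - 9a^3 + 5a^2b - 5a^2.
  leading term ab^5: subtract (5/7b^2)·f_2 from 5/7ab^5 + 55/7ab^4 - 9a^3 + 5a^2b - 5a^2 → 55/7ab^4 - 9a^3 + 5a^2b - 45/7ab^2 + 25/7b^3 - 5a^2 - 25/7b^2
  leading term ab^4: subtract (55/7b)·f_2 from 55/7ab^4 - 9a^3 + 5a^2b - 45/7ab^2 + 25/7b^3 - 5a^2 - 25/7b^2 → -9a^3 + 5a^2b - 45/7ab^2 + 25/7b^3 - 5a^2 - 495/7ab + 250/7b^2 - 275/7b
  leading term a^3: subtract (45/7)·f_1 from -9a^3 + 5a^2b - 45/7ab^2 + 25/7b^3 - 5a^2 - 495/7ab + 250/7b^2 - 275/7b → 5a^2b + 25/7b^3 - 5a^2 + 250/7b^2 - 275/7b
  leading term a^2b: no divisor's leading term divides it; move 5a^2b to the remainder.
  leading term b^3: no divisor's leading term divides it; move 25/7b^3 to the remainder.
  leading term a^2: no divisor's leading term divides it; move -5a^2 to the remainder.
  leading term b^2: no divisor's leading term divides it; move 250/7b^2 to the remainder.
  leading term b: no divisor's leading term divides it; move -275/7b to the remainder.
  remainder 5a^2b + 25/7b^3 - 5a^2 + 250/7b^2 - 275/7b ≠ 0; add g_3 = 5a^2b + 25/7b^3 - 5a^2 + 250/7b^2 - 275/7b to the basis.

S(f_2,g_3): lcm = a^2b^3. S = -5/7b^5 + a^2b^2 - 50/7b^4 + 55/7b^3 + 9a^2 - 5ab + 5a.
  leading term b^5: no divisor's leading term divides it; move -5/7b^5 to the remainder.
  leading term a^2b^2: subtract (1/5b)·g_3 from a^2b^2 - 50/7b^4 + 55/7b^3 + 9a^2 - 5ab + 5a → -55/7b^4 + a^2b + 5/7b^3 + 9a^2 - 5ab + 55/7b^2 + 5a
  leading term b^4: no divisor's leading term divides it; move -55/7b^4 to the remainder.
  leading term a^2b: subtract (1/5)·g_3 from a^2b + 5/7b^3 + 9a^2 - 5ab + 55/7b^2 + 5a → 10a^2 - 5ab + 5/7b^2 + 5a + 55/7b
  leading term a^2: no divisor's leading term divides it; move 10a^2 to the remainder.
  leading term ab: no divisor's leading term divides it; move -5ab to the remainder.
  leading term b^2: no divisor's leading term divides it; move 5/7b^2 to the remainder.
  leading term a: no divisor's leading term divides it; move 5a to the remainder.
  leading term b: no divisor's leading term divides it; move 55/7b to the remainder.
  remainder -5/7b^5 - 55/7b^4 + 10a^2 - 5ab + 5/7b^2 + 5a + 55/7b ≠ 0; add g_4 = -5/7b^5 - 55/7b^4 + 10a^2 - 5ab + 5/7b^2 + 5a + 55/7b to the basis.

The other S-polynomials (S(f_1,g_3), S(f_1,g_4), S(f_2,g_4), S(g_3,g_4)) all reduce to 0 modulo the current basis, so we have a Gröbner basis.
Inter-reduce: drop elements whose leading term is divisible by another's, tail-reduce, and make monic.
Reduced Gröbner basis: {b^5 + 11b^4 - 14a^2 + 7ab - b^2 - 7a - 11b, ab^3 + 9a - 5b + 5, a^3 + 5/7ab^2 + 55/7ab, a^2b + 5/7b^3 - a^2 + 50/7b^2 - 55/7b}.

Buchberger on the second generating set:
h_1 = -3ab^3 + 42/5a^3 + 6ab^2 + 66ab - 27a + 15b - 15, LT = ab^3.
h_2 = 9ab^3 - 49/5a^3 - 7ab^2 - 77ab + 81a - 45b + 45, LT = ab^3.

S(h_1,h_2): lcm = ab^3. S = -77/45a^3 - 11/9ab^2 - 121/9ab.
  leading term a^3: no divisor's leading term divides it; move -77/45a^3 to the remainder.
  leading term ab^2: no divisor's leading term divides it; move -11/9ab^2 to the remainder.
  leading term ab: no divisor's leading term divides it; move -121/9ab to the remainder.
  remainder -77/45a^3 - 11/9ab^2 - 121/9ab ≠ 0; add k_3 = -77/45a^3 - 11/9ab^2 - 121/9ab to the basis.

S(h_1,k_3): lcm = a^3b^3. S = -5/7ab^5 - 14/5a^5 - 2a^3b^2 - 55/7ab^4 - 22a^3b + 9a^3 - 5a^2b + 5a^2.
  leading term ab^5: subtract (5/21b^2)·h_1 from -5/7ab^5 - 14/5a^5 - 2a^3b^2 - 55/7ab^4 - 22a^3b + 9a^3 - 5a^2b + 5a^2 → -14/5a^5 - 4a^3b^2 - 65/7ab^4 - 22a^3b - 110/7ab^3 + 9a^3 - 5a^2b + 45/7ab^2 - 25/7b^3 + 5a^2 + 25/7b^2
  leading term a^5: subtract (18/11a^2)·k_3 from -14/5a^5 - 4a^3b^2 - 65/7ab^4 - 22a^3b - 110/7ab^3 + 9a^3 - 5a^2b + 45/7ab^2 - 25/7b^3 + 5a^2 + 25/7b^2 → -2a^3b^2 - 65/7ab^4 - 110/7ab^3 + 9a^3 - 5a^2b + 45/7ab^2 - 25/7b^3 + 5a^2 + 25/7b^2
  leading term a^3b^2: subtract (90/77b^2)·k_3 from -2a^3b^2 - 65/7ab^4 - 110/7ab^3 + 9a^3 - 5a^2b + 45/7ab^2 - 25/7b^3 + 5a^2 + 25/7b^2 → -55/7ab^4 + 9a^3 - 5a^2b + 45/7ab^2 - 25/7b^3 + 5a^2 + 25/7b^2
  leading term ab^4: subtract (55/21b)·h_1 from -55/7ab^4 + 9a^3 - 5a^2b + 45/7ab^2 - 25/7b^3 + 5a^2 + 25/7b^2 → -22a^3b - 110/7ab^3 + 9a^3 - 5a^2b - 1165/7ab^2 - 25/7b^3 + 5a^2 + 495/7ab - 250/7b^2 + 275/7b
  leading term a^3b: subtract (90/7b)·k_3 from -22a^3b - 110/7ab^3 + 9a^3 - 5a^2b - 1165/7ab^2 - 25/7b^3 + 5a^2 + 495/7ab - 250/7b^2 + 275/7b → 9a^3 - 5a^2b + 45/7ab^2 - 25/7b^3 + 5a^2 + 495/7ab - 250/7b^2 + 275/7b
  leading term a^3: subtract (-405/77)·k_3 from 9a^3 - 5a^2b + 45/7ab^2 - 25/7b^3 + 5a^2 + 495/7ab - 250/7b^2 + 275/7b → -5a^2b - 25/7b^3 + 5a^2 - 250/7b^2 + 275/7b
  leading term a^2b: no divisor's leading term divides it; move -5a^2b to the remainder.
  leading term b^3: no divisor's leading term divides it; move -25/7b^3 to the remainder.
  leading term a^2: no divisor's leading term divides it; move 5a^2 to the remainder.
  leading term b^2: no divisor's leading term divides it; move -250/7b^2 to the remainder.
  leading term b: no divisor's leading term divides it; move 275/7b to the remainder.
  remainder -5a^2b - 25/7b^3 + 5a^2 - 250/7b^2 + 275/7b ≠ 0; add k_4 = -5a^2b - 25/7b^3 + 5a^2 - 250/7b^2 + 275/7b to the basis.

S(h_1,k_4): lcm = a^2b^3. S = -5/7b^5 - 14/5a^4 - a^2b^2 - 50/7b^4 - 22a^2b + 55/7b^3 + 9a^2 - 5ab + 5a.
  leading term b^5: no divisor's leading term divides it; move -5/7b^5 to the remainder.
  leading term a^4: subtract (18/11a)·k_3 from -14/5a^4 - a^2b^2 - 50/7b^4 - 22a^2b + 55/7b^3 + 9a^2 - 5ab + 5a → a^2b^2 - 50/7b^4 + 55/7b^3 + 9a^2 - 5ab + 5a
  leading term a^2b^2: subtract (-1/5b)·k_4 from a^2b^2 - 50/7b^4 + 55/7b^3 + 9a^2 - 5ab + 5a → -55/7b^4 + a^2b + 5/7b^3 + 9a^2 - 5ab + 55/7b^2 + 5a
  leading term b^4: no divisor's leading term divides it; move -55/7b^4 to the remainder.
  leading term a^2b: subtract (-1/5)·k_4 from a^2b + 5/7b^3 + 9a^2 - 5ab + 55/7b^2 + 5a → 10a^2 - 5ab + 5/7b^2 + 5a + 55/7b
  leading term a^2: no divisor's leading term divides it; move 10a^2 to the remainder.
  leading term ab: no divisor's leading term divides it; move -5ab to the remainder.
  leading term b^2: no divisor's leading term divides it; move 5/7b^2 to the remainder.
  leading term a: no divisor's leading term divides it; move 5a to the remainder.
  leading term b: no divisor's leading term divides it; move 55/7b to the remainder.
  remainder -5/7b^5 - 55/7b^4 + 10a^2 - 5ab + 5/7b^2 + 5a + 55/7b ≠ 0; add k_5 = -5/7b^5 - 55/7b^4 + 10a^2 - 5ab + 5/7b^2 + 5a + 55/7b to the basis.

The other S-polynomials (S(h_2,k_3), S(h_2,k_4), S(k_3,k_4), S(h_1,k_5), S(h_2,k_5), S(k_3,k_5), S(k_4,k_5)) all reduce to 0 modulo the current basis, so we have a Gröbner basis.
Inter-reduce: drop elements whose leading term is divisible by another's, tail-reduce, and make monic.
Reduced Gröbner basis: {b^5 + 11b^4 - 14a^2 + 7ab - b^2 - 7a - 11b, ab^3 + 9a - 5b + 5, a^3 + 5/7ab^2 + 55/7ab, a^2b + 5/7b^3 - a^2 + 50/7b^2 - 55/7b}.

The two bases agree; hence the ideals are identical.

Yes, the ideals are equal.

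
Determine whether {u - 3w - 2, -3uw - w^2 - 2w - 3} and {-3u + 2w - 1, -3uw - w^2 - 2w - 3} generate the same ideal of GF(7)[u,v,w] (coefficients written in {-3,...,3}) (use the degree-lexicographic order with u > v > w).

Yes, the ideals are equal.

Equality of ideals is decidable: compute both reduced Gröbner bases (unique for the ordering) and check whether they agree.
Buchberger on the first generating set:
f_1 = u - 3w - 2, LT = u.
f_2 = -3uw - w^2 - 2w - 3, LT = uw.

S(f_1,f_2): lcm = uw. S = -w^2 + 2w - 1.
  leading term w^2: no divisor's leading term divides it; move -w^2 to the remainder.
  leading term w: no divisor's leading term divides it; move 2w to the remainder.
  leading term 1: no divisor's leading term divides it; move -1 to the remainder.
  remainder -w^2 + 2w - 1 ≠ 0; add g_3 = -w^2 + 2w - 1 to the basis.

S(f_1,g_3): leading monomials are coprime, so the S-polynomial reduces to 0 (Buchberger's first criterion).
S(f_2,g_3): lcm = uw^2. S = -2w^3 + 2uw + 3w^2 - u + w.
  leading term w^3: subtract (2w)·g_3 from -2w^3 + 2uw + 3w^2 - u + w → 2uw - w^2 - u + 3w
  leading term uw: subtract (2w)·f_1 from 2uw - w^2 - u + 3w → -2w^2 - u
  leading term w^2: subtract (2)·g_3 from -2w^2 - u → -u + 3w + 2
  leading term u: subtract (-1)·f_1 from -u + 3w + 2 → 0
  remainder 0.

Every S-polynomial of the final basis reduces to 0, so we have a Gröbner basis.
Inter-reduce: drop elements whose leading term is divisible by another's, tail-reduce, and make monic.
Reduced Gröbner basis: {w^2 - 2w + 1, u - 3w - 2}.

Buchberger on the second generating set:
h_1 = -3u + 2w - 1, LT = u.
h_2 = -3uw - w^2 - 2w - 3, LT = uw.

S(h_1,h_2): lcm = uw. S = -w^2 + 2w - 1.
  leading term w^2: no divisor's leading term divides it; move -w^2 to the remainder.
  leading term w: no divisor's leading term divides it; move 2w to the remainder.
  leading term 1: no divisor's leading term divides it; move -1 to the remainder.
  remainder -w^2 + 2w - 1 ≠ 0; add k_3 = -w^2 + 2w - 1 to the basis.

S(h_1,k_3): leading monomials are coprime, so the S-polynomial reduces to 0 (Buchberger's first criterion).
S(h_2,k_3): lcm = uw^2. S = -2w^3 + 2uw + 3w^2 - u + w.
  leading term w^3: subtract (2w)·k_3 from -2w^3 + 2uw + 3w^2 - u + w → 2uw - w^2 - u + 3w
  leading term uw: subtract (-3w)·h_1 from 2uw - w^2 - u + 3w → -2w^2 - u
  leading term w^2: subtract (2)·k_3 from -2w^2 - u → -u + 3w + 2
  leading term u: subtract (-2)·h_1 from -u + 3w + 2 → 0
  remainder 0.

Every S-polynomial of the final basis reduces to 0, so we have a Gröbner basis.
Inter-reduce: drop elements whose leading term is divisible by another's, tail-reduce, and make monic.
Reduced Gröbner basis: {w^2 - 2w + 1, u - 3w - 2}.

The two bases agree; hence the ideals are identical.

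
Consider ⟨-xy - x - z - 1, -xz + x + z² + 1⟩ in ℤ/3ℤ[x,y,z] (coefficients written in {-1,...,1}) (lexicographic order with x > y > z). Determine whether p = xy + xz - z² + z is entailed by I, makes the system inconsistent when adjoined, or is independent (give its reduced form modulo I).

xy + xz - z² + z lies in I (it reduces to 0).

First compute the reduced Gröbner basis of I by Buchberger's algorithm.
f_1 = -xy - x - z - 1, LT = xy.
f_2 = -xz + x + z² + 1, LT = xz.

S(f_1,f_2): lcm = xyz. S = xy + xz + yz² + y + z² + z.
  leading term xy: subtract (-1)·f_1 from xy + xz + yz² + y + z² + z → xz - x + yz² + y + z² - 1
  leading term xz: subtract (-1)·f_2 from xz - x + yz² + y + z² - 1 → yz² + y - z²
  leading term yz²: no divisor's leading term divides it; move yz² to the remainder.
  leading term y: no divisor's leading term divides it; move y to the remainder.
  leading term z²: no divisor's leading term divides it; move -z² to the remainder.
  remainder yz² + y - z² ≠ 0; add h_3 = yz² + y - z² to the basis.

The other S-polynomials (S(f_1,h_3), S(f_2,h_3)) all reduce to 0 modulo the current basis, so we have a Gröbner basis.
Inter-reduce: drop elements whose leading term is divisible by another's, tail-reduce, and make monic.
Reduced Gröbner basis: {xy + x + z + 1, xz - x - z² - 1, yz² + y - z²}.
Label its elements g_1 = xy + x + z + 1, g_2 = xz - x - z² - 1, g_3 = yz² + y - z².

Reduce p = xy + xz - z² + z modulo G:
  leading term xy: subtract (1)·g_1 from xy + xz - z² + z → xz - x - z² - 1
  leading term xz: subtract (1)·g_2 from xz - x - z² - 1 → 0
  normal form = 0.
Since the normal form is 0, p ∈ I.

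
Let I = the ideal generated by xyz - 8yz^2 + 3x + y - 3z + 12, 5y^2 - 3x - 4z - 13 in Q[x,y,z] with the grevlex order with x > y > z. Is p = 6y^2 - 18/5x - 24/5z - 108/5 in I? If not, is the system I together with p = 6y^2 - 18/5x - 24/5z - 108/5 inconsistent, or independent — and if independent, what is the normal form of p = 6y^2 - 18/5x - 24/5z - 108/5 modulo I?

First compute the reduced Gröbner basis of I by Buchberger's algorithm.
f_1 = xyz - 8yz^2 + 3x + y - 3z + 12, LT = xyz.
f_2 = 5y^2 - 3x - 4z - 13, LT = y^2.

S(f_1,f_2): lcm = xy^2z. S = -8y^2z^2 + 3/5x^2z + 4/5xz^2 + 3xy + y^2 + 13/5xz - 3yz + 12y.
  reduce S modulo (f_1, f_2):
  remainder 3/5x^2z - 4xz^2 - 32/5z^3 + 3xy + 13/5xz - 3yz - 104/5z^2 + 3/5x + 12y + 4/5z + 13/5 ≠ 0; add h_3 = 3/5x^2z - 4xz^2 - 32/5z^3 + 3xy + 13/5xz - 3yz - 104/5z^2 + 3/5x + 12y + 4/5z + 13/5 to the basis.

The other S-polynomials (S(f_1,h_3), S(f_2,h_3)) all reduce to 0 modulo the current basis, so we have a Gröbner basis.
Inter-reduce: drop elements whose leading term is divisible by another's, tail-reduce, and make monic.
Reduced Gröbner basis: {x^2z - 20/3xz^2 - 32/3z^3 + 5xy + 13/3xz - 5yz - 104/3z^2 + x + 20y + 4/3z + 13/3, xyz - 8yz^2 + 3x + y - 3z + 12, y^2 - 3/5x - 4/5z - 13/5}.
Label its elements g_1 = x^2z - 20/3xz^2 - 32/3z^3 + 5xy + 13/3xz - 5yz - 104/3z^2 + x + 20y + 4/3z + 13/3, g_2 = xyz - 8yz^2 + 3x + y - 3z + 12, g_3 = y^2 - 3/5x - 4/5z - 13/5.

Reduce p = 6y^2 - 18/5x - 24/5z - 108/5 modulo G:
  leading term y^2: subtract (6)·g_3 from 6y^2 - 18/5x - 24/5z - 108/5 → -6
  leading term 1: no divisor's leading term divides it; move -6 to the remainder.
  normal form = -6.
The normal form is nonzero, so p ∉ I. Since p minus its normal form lies in I, I + (p) = I + (r) where r = -6; decide whether this ideal is the whole ring.
Here r = -6 is a nonzero constant, hence a unit: 1 ∈ I + (p), the Gröbner basis of I + (p) is {1}, and the enlarged system has no common solution — adjoining p is inconsistent.

Adjoining 6y^2 - 18/5x - 24/5z - 108/5 makes the ideal the whole ring: the system is inconsistent.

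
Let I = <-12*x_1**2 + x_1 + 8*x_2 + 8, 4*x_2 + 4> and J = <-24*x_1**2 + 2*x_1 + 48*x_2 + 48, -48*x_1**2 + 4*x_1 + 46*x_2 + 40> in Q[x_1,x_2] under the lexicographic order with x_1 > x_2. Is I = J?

No, the ideals differ.

Since reduced Gröbner bases are canonical representatives of ideals under a given ordering, it suffices to compute and compare them.
Buchberger on the first generating set:
f_1 = -12*x_1**2 + x_1 + 8*x_2 + 8, LT = x_1**2.
f_2 = 4*x_2 + 4, LT = x_2.

The S-polynomials (S(f_1,f_2)) all reduce to 0 modulo the current basis, so we have a Gröbner basis.
Inter-reduce: drop elements whose leading term is divisible by another's, tail-reduce, and make monic.
Reduced Gröbner basis: {x_1**2 - 1/12*x_1, x_2 + 1}.

Buchberger on the second generating set:
h_1 = -24*x_1**2 + 2*x_1 + 48*x_2 + 48, LT = x_1**2.
h_2 = -48*x_1**2 + 4*x_1 + 46*x_2 + 40, LT = x_1**2.

S(h_1,h_2): lcm = x_1**2. S = -25/24*x_2 - 7/6.
  reduce S modulo (h_1, h_2):
  remainder -25/24*x_2 - 7/6 ≠ 0; add k_3 = -25/24*x_2 - 7/6 to the basis.

The other S-polynomials (S(h_1,k_3), S(h_2,k_3)) all reduce to 0 modulo the current basis, so we have a Gröbner basis.
Inter-reduce: drop elements whose leading term is divisible by another's, tail-reduce, and make monic.
Reduced Gröbner basis: {x_1**2 - 1/12*x_1 + 6/25, x_2 + 28/25}.

The bases are distinct; the ideals are different.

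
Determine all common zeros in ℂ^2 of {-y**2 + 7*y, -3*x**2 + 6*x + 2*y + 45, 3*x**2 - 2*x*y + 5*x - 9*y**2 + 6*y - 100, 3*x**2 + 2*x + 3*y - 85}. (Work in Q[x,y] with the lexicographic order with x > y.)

{(5, 0)}

Compute a lex Gröbner basis by Buchberger's algorithm.
f_1 = -y**2 + 7*y, LT = y**2.
f_2 = -3*x**2 + 6*x + 2*y + 45, LT = x**2.
f_3 = 3*x**2 - 2*x*y + 5*x - 9*y**2 + 6*y - 100, LT = x**2.
f_4 = 3*x**2 + 2*x + 3*y - 85, LT = x**2.

S(f_2,f_3): lcm = x**2. S = 2/3*x*y - 11/3*x + 3*y**2 - 8/3*y + 55/3.
  leading term x*y: no divisor's leading term divides it; move 2/3*x*y to the remainder.
  leading term x: no divisor's leading term divides it; move -11/3*x to the remainder.
  leading term y**2: subtract (-3)·f_1 from 3*y**2 - 8/3*y + 55/3 → 55/3*y + 55/3
  leading term y: no divisor's leading term divides it; move 55/3*y to the remainder.
  leading term 1: no divisor's leading term divides it; move 55/3 to the remainder.
  remainder 2/3*x*y - 11/3*x + 55/3*y + 55/3 ≠ 0; add h_5 = 2/3*x*y - 11/3*x + 55/3*y + 55/3 to the basis.

S(f_2,f_4): lcm = x**2. S = -8/3*x - 5/3*y + 40/3.
  leading term x: no divisor's leading term divides it; move -8/3*x to the remainder.
  leading term y: no divisor's leading term divides it; move -5/3*y to the remainder.
  leading term 1: no divisor's leading term divides it; move 40/3 to the remainder.
  remainder -8/3*x - 5/3*y + 40/3 ≠ 0; add h_6 = -8/3*x - 5/3*y + 40/3 to the basis.

S(f_1,h_5): lcm = x*y**2. S = -3/2*x*y - 55/2*y**2 - 55/2*y.
  leading term x*y: subtract (-9/4)·h_5 from -3/2*x*y - 55/2*y**2 - 55/2*y → -33/4*x - 55/2*y**2 + 55/4*y + 165/4
  leading term x: subtract (99/32)·h_6 from -33/4*x - 55/2*y**2 + 55/4*y + 165/4 → -55/2*y**2 + 605/32*y
  leading term y**2: subtract (55/2)·f_1 from -55/2*y**2 + 605/32*y → -5555/32*y
  leading term y: no divisor's leading term divides it; move -5555/32*y to the remainder.
  remainder -5555/32*y ≠ 0; add h_7 = -5555/32*y to the basis.

The other S-polynomials (S(f_1,f_2), S(f_1,f_3), S(f_1,f_4), S(f_3,f_4), S(f_2,h_5), S(f_3,h_5), S(f_4,h_5), S(f_1,h_6), S(f_2,h_6), S(f_3,h_6), S(f_4,h_6), S(h_5,h_6), S(f_1,h_7), S(f_2,h_7), S(f_3,h_7), S(f_4,h_7), S(h_5,h_7), S(h_6,h_7)) all reduce to 0 modulo the current basis, so we have a Gröbner basis.
Inter-reduce: drop elements whose leading term is divisible by another's, tail-reduce, and make monic.
Reduced Gröbner basis: {x - 5, y}.

A lex Gröbner basis eliminates variables successively. Here y depends only on y, with roots {0}; lifting each root through the earlier basis elements recovers the full solutions.
  y = 0: the earlier basis element becomes x - 5 = 0, giving x = 5 — point (5, 0).
Check: every point annihilates each of the original generators.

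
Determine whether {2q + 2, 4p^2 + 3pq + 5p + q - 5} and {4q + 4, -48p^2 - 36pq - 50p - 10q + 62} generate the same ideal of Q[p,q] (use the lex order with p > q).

Two ideals are equal iff their reduced Gröbner bases coincide (the reduced basis is unique for a fixed ordering).
Buchberger on the first generating set:
f_1 = 2q + 2, LT = q.
f_2 = 4p^2 + 3pq + 5p + q - 5, LT = p^2.

The S-polynomials (S(f_1,f_2)) all reduce to 0 modulo the current basis, so we have a Gröbner basis.
Inter-reduce: drop elements whose leading term is divisible by another's, tail-reduce, and make monic.
Reduced Gröbner basis: {p^2 + 1/2p - 3/2, q + 1}.

Buchberger on the second generating set:
h_1 = 4q + 4, LT = q.
h_2 = -48p^2 - 36pq - 50p - 10q + 62, LT = p^2.

The S-polynomials (S(h_1,h_2)) all reduce to 0 modulo the current basis, so we have a Gröbner basis.
Inter-reduce: drop elements whose leading term is divisible by another's, tail-reduce, and make monic.
Reduced Gröbner basis: {p^2 + 7/24p - 3/2, q + 1}.

These differ, so the ideals are not equal.
The choice of monomial ordering does not affect the verdict — as long as both bases are computed under the same ordering, their equality decides ideal equality.

No, the ideals differ.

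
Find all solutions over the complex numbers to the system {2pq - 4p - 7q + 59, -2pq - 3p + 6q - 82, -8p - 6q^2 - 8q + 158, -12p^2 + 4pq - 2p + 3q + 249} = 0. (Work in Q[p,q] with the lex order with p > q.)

Compute a lex Gröbner basis by Buchberger's algorithm.
f_1 = 2pq - 4p - 7q + 59, LT = pq.
f_2 = -2pq - 3p + 6q - 82, LT = pq.
f_3 = -8p - 6q^2 - 8q + 158, LT = p.
f_4 = -12p^2 + 4pq - 2p + 3q + 249, LT = p^2.

S(f_1,f_2): lcm = pq. S = -7/2p - 1/2q - 23/2.
  leading term p: subtract (7/16)·f_3 from -7/2p - 1/2q - 23/2 → 21/8q^2 + 3q - 645/8
  leading term q^2: no divisor's leading term divides it; move 21/8q^2 to the remainder.
  leading term q: no divisor's leading term divides it; move 3q to the remainder.
  leading term 1: no divisor's leading term divides it; move -645/8 to the remainder.
  remainder 21/8q^2 + 3q - 645/8 ≠ 0; add h_5 = 21/8q^2 + 3q - 645/8 to the basis.

S(f_1,f_3): lcm = pq. S = -2p - 3/4q^3 - q^2 + 65/4q + 59/2.
  leading term p: subtract (1/4)·f_3 from -2p - 3/4q^3 - q^2 + 65/4q + 59/2 → -3/4q^3 + 1/2q^2 + 73/4q - 10
  leading term q^3: subtract (-2/7q)·h_5 from -3/4q^3 + 1/2q^2 + 73/4q - 10 → 19/14q^2 - 67/14q - 10
  leading term q^2: subtract (76/147)·h_5 from 19/14q^2 - 67/14q - 10 → -621/98q + 3105/98
  leading term q: no divisor's leading term divides it; move -621/98q to the remainder.
  leading term 1: no divisor's leading term divides it; move 3105/98 to the remainder.
  remainder -621/98q + 3105/98 ≠ 0; add h_6 = -621/98q + 3105/98 to the basis.

The other S-polynomials (S(f_1,f_4), S(f_2,f_3), S(f_2,f_4), S(f_3,f_4), S(f_1,h_5), S(f_2,h_5), S(f_3,h_5), S(f_4,h_5), S(f_1,h_6), S(f_2,h_6), S(f_3,h_6), S(f_4,h_6), S(h_5,h_6)) all reduce to 0 modulo the current basis, so we have a Gröbner basis.
Inter-reduce: drop elements whose leading term is divisible by another's, tail-reduce, and make monic.
Reduced Gröbner basis: {p + 4, q - 5}.

The lex basis is triangular: the last element involves only q. Solving q - 5 = 0 gives q ∈ {5}; substituting each value into the earlier elements determines the remaining variables.
  q = 5: the earlier basis element becomes p + 4 = 0, giving p = -4 — point (-4, 5).
Check: every point annihilates each of the original generators.

{(-4, 5)}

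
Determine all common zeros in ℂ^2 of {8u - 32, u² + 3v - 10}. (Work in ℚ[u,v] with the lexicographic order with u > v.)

Compute a lex Gröbner basis by Buchberger's algorithm.
f_1 = 8u - 32, LT = u.
f_2 = u² + 3v - 10, LT = u².

S(f_1,f_2): lcm = u². S = -4u - 3v + 10.
  leading term u: subtract (-½)·f_1 from -4u - 3v + 10 → -3v - 6
  leading term v: no divisor's leading term divides it; move -3v to the remainder.
  leading term 1: no divisor's leading term divides it; move -6 to the remainder.
  remainder -3v - 6 ≠ 0; add h_3 = -3v - 6 to the basis.

The other S-polynomials (S(f_1,h_3), S(f_2,h_3)) all reduce to 0 modulo the current basis, so we have a Gröbner basis.
Inter-reduce: drop elements whose leading term is divisible by another's, tail-reduce, and make monic.
Reduced Gröbner basis: {u - 4, v + 2}.

Since the basis is lex-ordered, v + 2 is univariate in v. Its roots are {-2}. Back-substituting each root into the other basis elements fixes the other coordinates.
  v = -2: the earlier basis element becomes u - 4 = 0, giving u = 4 — point (4, -2).

{(4, -2)}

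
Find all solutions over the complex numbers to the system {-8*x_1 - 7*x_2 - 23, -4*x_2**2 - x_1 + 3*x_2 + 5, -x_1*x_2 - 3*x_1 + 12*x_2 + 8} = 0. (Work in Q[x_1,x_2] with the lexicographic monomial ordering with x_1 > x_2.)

Compute a lex Gröbner basis by Buchberger's algorithm.
f_1 = -8*x_1 - 7*x_2 - 23, LT = x_1.
f_2 = -x_1 - 4*x_2**2 + 3*x_2 + 5, LT = x_1.
f_3 = -x_1*x_2 - 3*x_1 + 12*x_2 + 8, LT = x_1*x_2.

S(f_1,f_2): lcm = x_1. S = -4*x_2**2 + 31/8*x_2 + 63/8.
  leading term x_2**2: no divisor's leading term divides it; move -4*x_2**2 to the remainder.
  leading term x_2: no divisor's leading term divides it; move 31/8*x_2 to the remainder.
  leading term 1: no divisor's leading term divides it; move 63/8 to the remainder.
  remainder -4*x_2**2 + 31/8*x_2 + 63/8 ≠ 0; add h_4 = -4*x_2**2 + 31/8*x_2 + 63/8 to the basis.

S(f_1,f_3): lcm = x_1*x_2. S = -3*x_1 + 7/8*x_2**2 + 119/8*x_2 + 8.
  leading term x_1: subtract (3/8)·f_1 from -3*x_1 + 7/8*x_2**2 + 119/8*x_2 + 8 → 7/8*x_2**2 + 35/2*x_2 + 133/8
  leading term x_2**2: subtract (-7/32)·h_4 from 7/8*x_2**2 + 35/2*x_2 + 133/8 → 4697/256*x_2 + 4697/256
  leading term x_2: no divisor's leading term divides it; move 4697/256*x_2 to the remainder.
  leading term 1: no divisor's leading term divides it; move 4697/256 to the remainder.
  remainder 4697/256*x_2 + 4697/256 ≠ 0; add h_5 = 4697/256*x_2 + 4697/256 to the basis.

The other S-polynomials (S(f_2,f_3), S(f_1,h_4), S(f_2,h_4), S(f_3,h_4), S(f_1,h_5), S(f_2,h_5), S(f_3,h_5), S(h_4,h_5)) all reduce to 0 modulo the current basis, so we have a Gröbner basis.
Inter-reduce: drop elements whose leading term is divisible by another's, tail-reduce, and make monic.
Reduced Gröbner basis: {x_1 + 2, x_2 + 1}.

Elimination: the polynomial x_2 + 1 lies in the elimination ideal for x_2, so x_2 ∈ {-1}. For each such x_2, the remaining basis elements (now univariate) give the rest of the solution.
  x_2 = -1: the earlier basis element becomes x_1 + 2 = 0, giving x_1 = -2 — point (-2, -1).

{(-2, -1)}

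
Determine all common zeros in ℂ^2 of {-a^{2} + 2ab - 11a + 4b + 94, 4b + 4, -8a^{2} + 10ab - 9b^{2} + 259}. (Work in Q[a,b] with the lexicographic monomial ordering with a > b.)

Compute a lex Gröbner basis by Buchberger's algorithm.
f_1 = -a^{2} + 2ab - 11a + 4b + 94, LT = a^{2}.
f_2 = 4b + 4, LT = b.
f_3 = -8a^{2} + 10ab - 9b^{2} + 259, LT = a^{2}.

S(f_1,f_3): lcm = a^{2}. S = -\tfrac{3}{4}ab + 11a - \tfrac{9}{8}b^{2} - 4b - \tfrac{493}{8}.
  leading term ab: subtract (-\tfrac{3}{16}a)·f_2 from -\tfrac{3}{4}ab + 11a - \tfrac{9}{8}b^{2} - 4b - \tfrac{493}{8} → \tfrac{47}{4}a - \tfrac{9}{8}b^{2} - 4b - \tfrac{493}{8}
  leading term a: no divisor's leading term divides it; move \tfrac{47}{4}a to the remainder.
  leading term b^{2}: subtract (-\tfrac{9}{32}b)·f_2 from -\tfrac{9}{8}b^{2} - 4b - \tfrac{493}{8} → -\tfrac{23}{8}b - \tfrac{493}{8}
  leading term b: subtract (-\tfrac{23}{32})·f_2 from -\tfrac{23}{8}b - \tfrac{493}{8} → -\tfrac{235}{4}
  leading term 1: no divisor's leading term divides it; move -\tfrac{235}{4} to the remainder.
  remainder \tfrac{47}{4}a - \tfrac{235}{4} ≠ 0; add h_4 = \tfrac{47}{4}a - \tfrac{235}{4} to the basis.

The other S-polynomials (S(f_1,f_2), S(f_2,f_3), S(f_1,h_4), S(f_2,h_4), S(f_3,h_4)) all reduce to 0 modulo the current basis, so we have a Gröbner basis.
Inter-reduce: drop elements whose leading term is divisible by another's, tail-reduce, and make monic.
Reduced Gröbner basis: {a - 5, b + 1}.

Since the basis is lex-ordered, b + 1 is univariate in b. Its roots are {-1}. Back-substituting each root into the other basis elements fixes the other coordinates.
  b = -1: the earlier basis element becomes a - 5 = 0, giving a = 5 — point (5, -1).

{(5, -1)}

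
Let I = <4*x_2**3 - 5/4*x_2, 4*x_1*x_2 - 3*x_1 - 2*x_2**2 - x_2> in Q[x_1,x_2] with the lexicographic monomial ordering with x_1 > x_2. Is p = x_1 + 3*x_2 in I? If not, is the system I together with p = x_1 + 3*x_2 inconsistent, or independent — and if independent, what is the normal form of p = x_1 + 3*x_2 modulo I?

First compute the reduced Gröbner basis of I by Buchberger's algorithm.
f_1 = 4*x_2**3 - 5/4*x_2, LT = x_2**3.
f_2 = 4*x_1*x_2 - 3*x_1 - 2*x_2**2 - x_2, LT = x_1*x_2.

S(f_1,f_2): lcm = x_1*x_2**3. S = 3/4*x_1*x_2**2 - 5/16*x_1*x_2 + 1/2*x_2**4 + 1/4*x_2**3.
  leading term x_1*x_2**2: subtract (3/16*x_2)·f_2 from 3/4*x_1*x_2**2 - 5/16*x_1*x_2 + 1/2*x_2**4 + 1/4*x_2**3 → 1/4*x_1*x_2 + 1/2*x_2**4 + 5/8*x_2**3 + 3/16*x_2**2
  leading term x_1*x_2: subtract (1/16)·f_2 from 1/4*x_1*x_2 + 1/2*x_2**4 + 5/8*x_2**3 + 3/16*x_2**2 → 3/16*x_1 + 1/2*x_2**4 + 5/8*x_2**3 + 5/16*x_2**2 + 1/16*x_2
  leading term x_1: no divisor's leading term divides it; move 3/16*x_1 to the remainder.
  leading term x_2**4: subtract (1/8*x_2)·f_1 from 1/2*x_2**4 + 5/8*x_2**3 + 5/16*x_2**2 + 1/16*x_2 → 5/8*x_2**3 + 15/32*x_2**2 + 1/16*x_2
  leading term x_2**3: subtract (5/32)·f_1 from 5/8*x_2**3 + 15/32*x_2**2 + 1/16*x_2 → 15/32*x_2**2 + 33/128*x_2
  leading term x_2**2: no divisor's leading term divides it; move 15/32*x_2**2 to the remainder.
  leading term x_2: no divisor's leading term divides it; move 33/128*x_2 to the remainder.
  remainder 3/16*x_1 + 15/32*x_2**2 + 33/128*x_2 ≠ 0; add h_3 = 3/16*x_1 + 15/32*x_2**2 + 33/128*x_2 to the basis.

The other S-polynomials (S(f_1,h_3), S(f_2,h_3)) all reduce to 0 modulo the current basis, so we have a Gröbner basis.
Inter-reduce: drop elements whose leading term is divisible by another's, tail-reduce, and make monic.
Reduced Gröbner basis: {x_1 + 5/2*x_2**2 + 11/8*x_2, x_2**3 - 5/16*x_2}.
Label its elements g_1 = x_1 + 5/2*x_2**2 + 11/8*x_2, g_2 = x_2**3 - 5/16*x_2.

Reduce p = x_1 + 3*x_2 modulo G:
  leading term x_1: subtract (1)·g_1 from x_1 + 3*x_2 → -5/2*x_2**2 + 13/8*x_2
  leading term x_2**2: no divisor's leading term divides it; move -5/2*x_2**2 to the remainder.
  leading term x_2: no divisor's leading term divides it; move 13/8*x_2 to the remainder.
  normal form = -5/2*x_2**2 + 13/8*x_2.
The normal form is nonzero, so p ∉ I. Since p minus its normal form lies in I, I + (p) = I + (r) where r = -5/2*x_2**2 + 13/8*x_2; decide whether this ideal is the whole ring.
Run Buchberger on G together with r (pairs among the g_i already reduce to 0 since G is a Gröbner basis):
g_1 = x_1 + 5/2*x_2**2 + 11/8*x_2, LT = x_1.
g_2 = x_2**3 - 5/16*x_2, LT = x_2**3.
r = -5/2*x_2**2 + 13/8*x_2, LT = x_2**2.

S(g_2,r): lcm = x_2**3. S = 13/20*x_2**2 - 5/16*x_2.
  leading term x_2**2: subtract (-13/50)·r from 13/20*x_2**2 - 5/16*x_2 → 11/100*x_2
  leading term x_2: no divisor's leading term divides it; move 11/100*x_2 to the remainder.
  remainder 11/100*x_2 ≠ 0; add m_4 = 11/100*x_2 to the basis.

The other S-polynomials (S(g_1,g_2), S(g_1,r), S(g_1,m_4), S(g_2,m_4), S(r,m_4)) all reduce to 0 modulo the current basis, so we have a Gröbner basis.
Inter-reduce: drop elements whose leading term is divisible by another's, tail-reduce, and make monic.
Reduced Gröbner basis: {x_1, x_2}.
The reduced Gröbner basis of I + (p) is {x_1, x_2} ≠ {1}, a proper ideal, so the enlarged system stays consistent: p is independent of I, with normal form -5/2*x_2**2 + 13/8*x_2.

Ideal membership is decidable via reduction modulo a Gröbner basis.

x_1 + 3*x_2 is independent of I; its normal form modulo I is -5/2*x_2**2 + 13/8*x_2.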